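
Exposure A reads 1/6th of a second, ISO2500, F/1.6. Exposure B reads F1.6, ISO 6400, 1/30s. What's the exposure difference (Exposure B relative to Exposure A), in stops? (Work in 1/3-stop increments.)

Aperture: unchanged.
Shutter speed: 1/6 → 1/8 → 1/10 → 1/13 → 1/15 → 1/20 → 1/25 → 1/30 — 2 1/3 stops shorter (darker).
ISO: 2500 → 3200 → 4000 → 5000 → 6400 — 1 1/3 stops raised (brighter).
Net: −2 1/3 +1 1/3 = −1 stop.

1 stop darker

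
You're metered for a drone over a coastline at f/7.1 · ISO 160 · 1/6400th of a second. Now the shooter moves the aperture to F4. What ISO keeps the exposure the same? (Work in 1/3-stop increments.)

ISO 50

Aperture: f/7.1 → f/6.3 → f/5.6 → f/5 → f/4.5 → f/4 — 1 2/3 stops larger aperture (brighter).
Need 1 2/3 stops darker from the ISO: 160 → 125 → 100 → 80 → 64 → 50.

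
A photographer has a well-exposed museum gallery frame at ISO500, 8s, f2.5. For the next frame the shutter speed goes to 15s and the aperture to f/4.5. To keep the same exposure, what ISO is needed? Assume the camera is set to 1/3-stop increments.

Shutter speed: 8 → 10 → 13 → 15 — 1 stop slower (brighter).
Aperture: f/2.5 → f/2.8 → f/3.2 → f/3.5 → f/4 → f/4.5 — 1 2/3 stops smaller aperture (darker).
Net change so far: 2/3 stop darker. Offset with the ISO: 500 → 640 → 800.

ISO 800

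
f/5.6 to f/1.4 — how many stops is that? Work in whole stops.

4 stops

f/5.6 → f/4 → f/2.8 → f/2 → f/1.4 — count the steps: 4 stops.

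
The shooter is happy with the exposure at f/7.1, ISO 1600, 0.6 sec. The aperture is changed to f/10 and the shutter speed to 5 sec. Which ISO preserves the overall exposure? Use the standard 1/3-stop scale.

Aperture: f/7.1 → f/8 → f/9 → f/10 — 1 stop stopped down (darker).
Shutter speed: 0.6 → 0.8 → 1 → 1.3 → 1.6 → 2 → 2.5 → 3.2 → 4 → 5 — 3 stops slower (brighter).
Net change so far: 2 stops brighter. Offset with the ISO: 1600 → 1250 → 1000 → 800 → 640 → 500 → 400.

ISO 400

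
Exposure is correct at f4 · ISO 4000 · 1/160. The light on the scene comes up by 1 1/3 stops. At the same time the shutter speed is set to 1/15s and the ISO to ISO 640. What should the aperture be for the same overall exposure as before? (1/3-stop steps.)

Scene light: 1 1/3 stops brighter.
Shutter speed: 1/160 → 1/125 → 1/100 → 1/80 → 1/60 → 1/50 → 1/40 → 1/30 → 1/25 → 1/20 → 1/15 — 3 1/3 stops slower (brighter).
ISO: 4000 → 3200 → 2500 → 2000 → 1600 → 1250 → 1000 → 800 → 640 — 2 2/3 stops dropped (darker).
Net so far: 2 stops brighter. Aperture: f/4 → f/4.5 → f/5 → f/5.6 → f/6.3 → f/7.1 → f/8.

f/8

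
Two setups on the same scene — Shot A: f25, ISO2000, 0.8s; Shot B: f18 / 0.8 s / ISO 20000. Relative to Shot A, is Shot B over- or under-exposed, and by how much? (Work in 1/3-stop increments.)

Aperture: f/25 → f/22 → f/20 → f/18 — 1 stop larger aperture (brighter).
Shutter speed: unchanged.
ISO: 2000 → 2500 → 3200 → 4000 → 5000 → 6400 → 8000 → 10000 → 12800 → 16000 → 20000 — 3 1/3 stops higher (brighter).
Net: +1 +3 1/3 = +4 1/3 stops.

4 1/3 stops brighter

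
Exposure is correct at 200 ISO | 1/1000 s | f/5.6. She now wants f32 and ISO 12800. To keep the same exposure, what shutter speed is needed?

1/2000s

Aperture: f/5.6 → f/8 → f/11 → f/16 → f/22 → f/32 — 5 stops narrower (darker).
ISO: 200 → 400 → 800 → 1600 → 3200 → 6400 → 12800 — 6 stops higher (brighter).
Net change so far: 1 stop brighter. Offset with the shutter speed: 1/1000 → 1/2000.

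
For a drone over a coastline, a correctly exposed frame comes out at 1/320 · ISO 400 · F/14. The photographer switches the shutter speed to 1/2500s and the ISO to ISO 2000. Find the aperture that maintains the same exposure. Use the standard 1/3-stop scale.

f/11

Shutter speed: 1/320 → 1/400 → 1/500 → 1/640 → 1/800 → 1/1000 → 1/1250 → 1/1600 → 1/2000 → 1/2500 — 3 stops faster (darker).
ISO: 400 → 500 → 640 → 800 → 1000 → 1250 → 1600 → 2000 — 2 1/3 stops higher (brighter).
Net change so far: 2/3 stop darker. Offset with the aperture: f/14 → f/13 → f/11.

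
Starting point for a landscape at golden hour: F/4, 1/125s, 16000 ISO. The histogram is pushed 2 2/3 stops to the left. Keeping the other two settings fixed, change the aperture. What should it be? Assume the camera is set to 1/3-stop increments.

f/1.6

Underexposed by 2 2/3 stops → need 2 2/3 stops brighter.
Aperture: f/4 → f/3.5 → f/3.2 → f/2.8 → f/2.5 → f/2.2 → f/2 → f/1.8 → f/1.6.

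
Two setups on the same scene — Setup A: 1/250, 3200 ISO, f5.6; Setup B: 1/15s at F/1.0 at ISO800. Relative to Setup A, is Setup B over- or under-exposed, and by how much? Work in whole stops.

Aperture: f/5.6 → f/4 → f/2.8 → f/2 → f/1.4 → f/1.0 — 5 stops larger aperture (brighter).
Shutter speed: 1/250 → 1/125 → 1/60 → 1/30 → 1/15 — 4 stops longer (brighter).
ISO: 3200 → 1600 → 800 — 2 stops dropped (darker).
Net: +5 +4 −2 = +7 stops.

7 stops brighter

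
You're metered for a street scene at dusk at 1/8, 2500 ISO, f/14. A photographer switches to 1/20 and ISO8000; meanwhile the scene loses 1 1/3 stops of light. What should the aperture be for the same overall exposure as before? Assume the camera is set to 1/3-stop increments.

Scene light: 1 1/3 stops darker.
Shutter speed: 1/8 → 1/10 → 1/13 → 1/15 → 1/20 — 1 1/3 stops shorter (darker).
ISO: 2500 → 3200 → 4000 → 5000 → 6400 → 8000 — 1 2/3 stops higher (brighter).
Net so far: 1 stop darker. Aperture: f/14 → f/13 → f/11 → f/10.

f/10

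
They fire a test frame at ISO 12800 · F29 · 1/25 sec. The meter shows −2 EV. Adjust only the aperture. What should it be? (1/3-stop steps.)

f/14

Underexposed by 2 stops → need 2 stops brighter.
Aperture: f/29 → f/25 → f/22 → f/20 → f/18 → f/16 → f/14.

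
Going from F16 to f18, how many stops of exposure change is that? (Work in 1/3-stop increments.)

1/3 stop

f/16 → f/18 — count the steps: 1 third-stops = 1/3 stop.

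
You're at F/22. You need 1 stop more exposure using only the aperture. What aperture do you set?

Aperture: f/22 → f/16 — 1 stop wider (brighter).

f/16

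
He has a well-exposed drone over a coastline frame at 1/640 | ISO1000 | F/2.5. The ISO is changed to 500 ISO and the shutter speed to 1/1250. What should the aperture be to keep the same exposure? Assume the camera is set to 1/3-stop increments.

f/1.2

ISO: 1000 → 800 → 640 → 500 — 1 stop dropped (darker).
Shutter speed: 1/640 → 1/800 → 1/1000 → 1/1250 — 1 stop faster (darker).
Net change so far: 2 stops darker. Offset with the aperture: f/2.5 → f/2.2 → f/2 → f/1.8 → f/1.6 → f/1.4 → f/1.2.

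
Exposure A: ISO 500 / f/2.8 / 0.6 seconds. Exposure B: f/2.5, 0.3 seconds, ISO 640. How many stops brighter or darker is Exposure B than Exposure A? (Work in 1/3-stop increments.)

Aperture: f/2.8 → f/2.5 — 1/3 stop larger aperture (brighter).
Shutter speed: 0.6 → 0.5 → 0.4 → 0.3 — 1 stop faster (darker).
ISO: 500 → 640 — 1/3 stop higher (brighter).
Net: +1/3 −1 +1/3 = −1/3 stops.

1/3 stop darker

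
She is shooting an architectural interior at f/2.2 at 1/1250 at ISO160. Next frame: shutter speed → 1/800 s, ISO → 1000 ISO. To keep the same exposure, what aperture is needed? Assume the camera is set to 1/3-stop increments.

f/7.1

Shutter speed: 1/1250 → 1/1000 → 1/800 — 2/3 stop slower (brighter).
ISO: 160 → 200 → 250 → 320 → 400 → 500 → 640 → 800 → 1000 — 2 2/3 stops higher (brighter).
Net change so far: 3 1/3 stops brighter. Offset with the aperture: f/2.2 → f/2.5 → f/2.8 → f/3.2 → f/3.5 → f/4 → f/4.5 → f/5 → f/5.6 → f/6.3 → f/7.1.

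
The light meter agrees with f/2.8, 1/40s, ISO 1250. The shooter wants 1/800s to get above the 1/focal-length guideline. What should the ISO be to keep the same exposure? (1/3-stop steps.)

ISO 25600

Shutter speed: 1/40 → 1/50 → 1/60 → 1/80 → 1/100 → 1/125 → 1/160 → 1/200 → 1/250 → 1/320 → 1/400 → 1/500 → 1/640 → 1/800 — 4 1/3 stops faster (darker).
Need 4 1/3 stops brighter from the ISO: 1250 → 1600 → 2000 → 2500 → 3200 → 4000 → 5000 → 6400 → 8000 → 10000 → 12800 → 16000 → 20000 → 25600.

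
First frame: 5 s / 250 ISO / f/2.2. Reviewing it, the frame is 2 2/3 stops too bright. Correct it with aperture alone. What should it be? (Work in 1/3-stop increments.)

Overexposed by 2 2/3 stops → need 2 2/3 stops darker.
Aperture: f/2.2 → f/2.5 → f/2.8 → f/3.2 → f/3.5 → f/4 → f/4.5 → f/5 → f/5.6.

f/5.6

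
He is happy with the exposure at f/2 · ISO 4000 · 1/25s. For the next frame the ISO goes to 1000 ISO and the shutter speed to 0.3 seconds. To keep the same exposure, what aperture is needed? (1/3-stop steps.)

ISO: 4000 → 3200 → 2500 → 2000 → 1600 → 1250 → 1000 — 2 stops lower (darker).
Shutter speed: 1/25 → 1/20 → 1/15 → 1/13 → 1/10 → 1/8 → 1/6 → 1/5 → 1/4 → 0.3 — 3 stops longer (brighter).
Net change so far: 1 stop brighter. Offset with the aperture: f/2 → f/2.2 → f/2.5 → f/2.8.

f/2.8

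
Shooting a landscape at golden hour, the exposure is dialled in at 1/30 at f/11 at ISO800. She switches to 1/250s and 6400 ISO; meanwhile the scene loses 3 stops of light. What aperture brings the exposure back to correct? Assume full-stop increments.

f/4

Scene light: 3 stops darker.
Shutter speed: 1/30 → 1/60 → 1/125 → 1/250 — 3 stops faster (darker).
ISO: 800 → 1600 → 3200 → 6400 — 3 stops higher (brighter).
Net so far: 3 stops darker. Aperture: f/11 → f/8 → f/5.6 → f/4.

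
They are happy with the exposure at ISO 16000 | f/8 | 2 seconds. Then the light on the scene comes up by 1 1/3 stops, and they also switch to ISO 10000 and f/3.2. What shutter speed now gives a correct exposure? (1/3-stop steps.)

1/5s

Scene light: 1 1/3 stops brighter.
ISO: 16000 → 12800 → 10000 — 2/3 stop dropped (darker).
Aperture: f/8 → f/7.1 → f/6.3 → f/5.6 → f/5 → f/4.5 → f/4 → f/3.5 → f/3.2 — 2 2/3 stops larger aperture (brighter).
Net so far: 3 1/3 stops brighter. Shutter speed: 2 → 1.6 → 1.3 → 1 → 0.8 → 0.6 → 0.5 → 0.4 → 0.3 → 1/4 → 1/5.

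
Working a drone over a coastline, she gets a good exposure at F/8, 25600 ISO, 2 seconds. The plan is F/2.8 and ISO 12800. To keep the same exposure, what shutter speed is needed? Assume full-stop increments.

1/2s

Aperture: f/8 → f/5.6 → f/4 → f/2.8 — 3 stops opened up (brighter).
ISO: 25600 → 12800 — 1 stop lower (darker).
Net change so far: 2 stops brighter. Offset with the shutter speed: 2 → 1 → 1/2.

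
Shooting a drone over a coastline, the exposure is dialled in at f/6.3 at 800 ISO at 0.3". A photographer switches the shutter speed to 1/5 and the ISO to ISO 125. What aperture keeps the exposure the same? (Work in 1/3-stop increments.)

Shutter speed: 0.3 → 1/4 → 1/5 — 2/3 stop faster (darker).
ISO: 800 → 640 → 500 → 400 → 320 → 250 → 200 → 160 → 125 — 2 2/3 stops dropped (darker).
Net change so far: 3 1/3 stops darker. Offset with the aperture: f/6.3 → f/5.6 → f/5 → f/4.5 → f/4 → f/3.5 → f/3.2 → f/2.8 → f/2.5 → f/2.2 → f/2.

f/2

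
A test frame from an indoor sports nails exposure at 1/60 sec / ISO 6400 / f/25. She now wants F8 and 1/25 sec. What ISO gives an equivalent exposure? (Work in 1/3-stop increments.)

Aperture: f/25 → f/22 → f/20 → f/18 → f/16 → f/14 → f/13 → f/11 → f/10 → f/9 → f/8 — 3 1/3 stops wider (brighter).
Shutter speed: 1/60 → 1/50 → 1/40 → 1/30 → 1/25 — 1 1/3 stops slower (brighter).
Net change so far: 4 2/3 stops brighter. Offset with the ISO: 6400 → 5000 → 4000 → 3200 → 2500 → 2000 → 1600 → 1250 → 1000 → 800 → 640 → 500 → 400 → 320 → 250.

ISO 250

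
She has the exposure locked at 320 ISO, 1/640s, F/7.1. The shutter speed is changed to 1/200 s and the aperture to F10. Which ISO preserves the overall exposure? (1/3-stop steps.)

Shutter speed: 1/640 → 1/500 → 1/400 → 1/320 → 1/250 → 1/200 — 1 2/3 stops longer (brighter).
Aperture: f/7.1 → f/8 → f/9 → f/10 — 1 stop smaller aperture (darker).
Net change so far: 2/3 stop brighter. Offset with the ISO: 320 → 250 → 200.

ISO 200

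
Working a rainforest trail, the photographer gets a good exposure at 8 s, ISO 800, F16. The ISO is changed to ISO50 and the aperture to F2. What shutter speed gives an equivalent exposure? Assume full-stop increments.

ISO: 800 → 400 → 200 → 100 → 50 — 4 stops dropped (darker).
Aperture: f/16 → f/11 → f/8 → f/5.6 → f/4 → f/2.8 → f/2 — 6 stops larger aperture (brighter).
Net change so far: 2 stops brighter. Offset with the shutter speed: 8 → 4 → 2.

2 s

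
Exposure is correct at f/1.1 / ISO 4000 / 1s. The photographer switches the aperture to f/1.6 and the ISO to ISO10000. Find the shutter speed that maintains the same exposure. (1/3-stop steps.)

0.8 s

Aperture: f/1.1 → f/1.2 → f/1.4 → f/1.6 — 1 stop smaller aperture (darker).
ISO: 4000 → 5000 → 6400 → 8000 → 10000 — 1 1/3 stops higher (brighter).
Net change so far: 1/3 stop brighter. Offset with the shutter speed: 1 → 0.8.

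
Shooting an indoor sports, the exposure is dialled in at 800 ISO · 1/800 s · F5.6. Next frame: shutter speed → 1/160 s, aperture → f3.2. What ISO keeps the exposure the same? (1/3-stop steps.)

Shutter speed: 1/800 → 1/640 → 1/500 → 1/400 → 1/320 → 1/250 → 1/200 → 1/160 — 2 1/3 stops slower (brighter).
Aperture: f/5.6 → f/5 → f/4.5 → f/4 → f/3.5 → f/3.2 — 1 2/3 stops larger aperture (brighter).
Net change so far: 4 stops brighter. Offset with the ISO: 800 → 640 → 500 → 400 → 320 → 250 → 200 → 160 → 125 → 100 → 80 → 64 → 50.

ISO 50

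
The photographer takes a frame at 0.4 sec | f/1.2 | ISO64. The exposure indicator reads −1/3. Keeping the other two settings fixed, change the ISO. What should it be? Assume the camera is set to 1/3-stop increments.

Underexposed by 1/3 stop → need 1/3 stop brighter.
ISO: 64 → 80.

ISO 80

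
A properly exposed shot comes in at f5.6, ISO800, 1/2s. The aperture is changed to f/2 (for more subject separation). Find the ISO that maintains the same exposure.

ISO 100

Aperture: f/5.6 → f/4 → f/2.8 → f/2 — 3 stops opened up (brighter).
Need 3 stops darker from the ISO: 800 → 400 → 200 → 100.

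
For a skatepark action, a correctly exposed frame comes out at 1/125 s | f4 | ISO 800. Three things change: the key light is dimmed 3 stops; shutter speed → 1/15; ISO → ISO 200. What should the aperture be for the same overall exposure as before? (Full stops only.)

Scene light: 3 stops darker.
Shutter speed: 1/125 → 1/60 → 1/30 → 1/15 — 3 stops slower (brighter).
ISO: 800 → 400 → 200 — 2 stops dropped (darker).
Net so far: 2 stops darker. Aperture: f/4 → f/2.8 → f/2.

f/2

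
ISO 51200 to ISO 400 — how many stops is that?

51200 → 25600 → 12800 → 6400 → 3200 → 1600 → 800 → 400 — count the steps: 7 stops.

7 stops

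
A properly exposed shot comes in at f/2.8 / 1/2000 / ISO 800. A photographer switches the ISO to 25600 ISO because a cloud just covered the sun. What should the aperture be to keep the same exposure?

f/16

ISO: 800 → 1600 → 3200 → 6400 → 12800 → 25600 — 5 stops raised (brighter).
Need 5 stops darker from the aperture: f/2.8 → f/4 → f/5.6 → f/8 → f/11 → f/16.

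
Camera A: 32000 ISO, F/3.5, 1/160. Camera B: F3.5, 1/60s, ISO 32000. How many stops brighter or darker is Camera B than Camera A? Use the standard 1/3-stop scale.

1 1/3 stops brighter

Aperture: unchanged.
Shutter speed: 1/160 → 1/125 → 1/100 → 1/80 → 1/60 — 1 1/3 stops slower (brighter).
ISO: unchanged.
Net: +1 1/3 = +1 1/3 stops.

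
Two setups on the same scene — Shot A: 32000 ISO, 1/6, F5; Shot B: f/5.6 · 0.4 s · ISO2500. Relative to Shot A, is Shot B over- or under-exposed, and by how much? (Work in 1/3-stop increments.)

2 2/3 stops darker

Aperture: f/5 → f/5.6 — 1/3 stop stopped down (darker).
Shutter speed: 1/6 → 1/5 → 1/4 → 0.3 → 0.4 — 1 1/3 stops longer (brighter).
ISO: 32000 → 25600 → 20000 → 16000 → 12800 → 10000 → 8000 → 6400 → 5000 → 4000 → 3200 → 2500 — 3 2/3 stops dropped (darker).
Net: −1/3 +1 1/3 −3 2/3 = −2 2/3 stops.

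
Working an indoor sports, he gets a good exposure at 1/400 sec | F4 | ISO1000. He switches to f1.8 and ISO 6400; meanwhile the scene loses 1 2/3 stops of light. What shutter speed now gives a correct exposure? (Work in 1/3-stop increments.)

1/4000s

Scene light: 1 2/3 stops darker.
Aperture: f/4 → f/3.5 → f/3.2 → f/2.8 → f/2.5 → f/2.2 → f/2 → f/1.8 — 2 1/3 stops opened up (brighter).
ISO: 1000 → 1250 → 1600 → 2000 → 2500 → 3200 → 4000 → 5000 → 6400 — 2 2/3 stops raised (brighter).
Net so far: 3 1/3 stops brighter. Shutter speed: 1/400 → 1/500 → 1/640 → 1/800 → 1/1000 → 1/1250 → 1/1600 → 1/2000 → 1/2500 → 1/3200 → 1/4000.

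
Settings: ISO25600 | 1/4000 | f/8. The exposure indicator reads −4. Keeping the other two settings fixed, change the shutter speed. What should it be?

1/250s

Underexposed by 4 stops → need 4 stops brighter.
Shutter speed: 1/4000 → 1/2000 → 1/1000 → 1/500 → 1/250.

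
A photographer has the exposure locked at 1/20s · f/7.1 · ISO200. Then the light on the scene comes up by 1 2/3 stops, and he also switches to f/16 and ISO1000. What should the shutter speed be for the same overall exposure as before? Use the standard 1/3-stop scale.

1/60s

Scene light: 1 2/3 stops brighter.
Aperture: f/7.1 → f/8 → f/9 → f/10 → f/11 → f/13 → f/14 → f/16 — 2 1/3 stops narrower (darker).
ISO: 200 → 250 → 320 → 400 → 500 → 640 → 800 → 1000 — 2 1/3 stops higher (brighter).
Net so far: 1 2/3 stops brighter. Shutter speed: 1/20 → 1/25 → 1/30 → 1/40 → 1/50 → 1/60.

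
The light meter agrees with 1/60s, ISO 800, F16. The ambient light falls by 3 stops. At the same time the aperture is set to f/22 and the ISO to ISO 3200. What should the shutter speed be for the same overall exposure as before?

Scene light: 3 stops darker.
Aperture: f/16 → f/22 — 1 stop stopped down (darker).
ISO: 800 → 1600 → 3200 — 2 stops raised (brighter).
Net so far: 2 stops darker. Shutter speed: 1/60 → 1/30 → 1/15.

1/15s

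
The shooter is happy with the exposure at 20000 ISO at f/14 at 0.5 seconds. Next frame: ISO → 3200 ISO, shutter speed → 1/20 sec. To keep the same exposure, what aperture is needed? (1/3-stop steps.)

ISO: 20000 → 16000 → 12800 → 10000 → 8000 → 6400 → 5000 → 4000 → 3200 — 2 2/3 stops dropped (darker).
Shutter speed: 0.5 → 0.4 → 0.3 → 1/4 → 1/5 → 1/6 → 1/8 → 1/10 → 1/13 → 1/15 → 1/20 — 3 1/3 stops faster (darker).
Net change so far: 6 stops darker. Offset with the aperture: f/14 → f/13 → f/11 → f/10 → f/9 → f/8 → f/7.1 → f/6.3 → f/5.6 → f/5 → f/4.5 → f/4 → f/3.5 → f/3.2 → f/2.8 → f/2.5 → f/2.2 → f/2 → f/1.8.

f/1.8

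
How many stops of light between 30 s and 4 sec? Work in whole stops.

3 stops

30 → 15 → 8 → 4 — count the steps: 3 stops.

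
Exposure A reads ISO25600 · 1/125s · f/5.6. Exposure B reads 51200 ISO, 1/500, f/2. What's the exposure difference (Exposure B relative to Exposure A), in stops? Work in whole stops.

2 stops brighter

Aperture: f/5.6 → f/4 → f/2.8 → f/2 — 3 stops larger aperture (brighter).
Shutter speed: 1/125 → 1/250 → 1/500 — 2 stops shorter (darker).
ISO: 25600 → 51200 — 1 stop raised (brighter).
Net: +3 −2 +1 = +2 stops.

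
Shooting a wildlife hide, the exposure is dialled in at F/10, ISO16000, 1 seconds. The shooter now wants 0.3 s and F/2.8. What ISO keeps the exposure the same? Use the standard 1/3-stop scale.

Shutter speed: 1 → 0.8 → 0.6 → 0.5 → 0.4 → 0.3 — 1 2/3 stops shorter (darker).
Aperture: f/10 → f/9 → f/8 → f/7.1 → f/6.3 → f/5.6 → f/5 → f/4.5 → f/4 → f/3.5 → f/3.2 → f/2.8 — 3 2/3 stops wider (brighter).
Net change so far: 2 stops brighter. Offset with the ISO: 16000 → 12800 → 10000 → 8000 → 6400 → 5000 → 4000.

ISO 4000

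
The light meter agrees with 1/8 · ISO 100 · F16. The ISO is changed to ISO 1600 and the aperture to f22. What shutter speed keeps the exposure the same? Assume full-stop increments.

ISO: 100 → 200 → 400 → 800 → 1600 — 4 stops raised (brighter).
Aperture: f/16 → f/22 — 1 stop smaller aperture (darker).
Net change so far: 3 stops brighter. Offset with the shutter speed: 1/8 → 1/15 → 1/30 → 1/60.

1/60s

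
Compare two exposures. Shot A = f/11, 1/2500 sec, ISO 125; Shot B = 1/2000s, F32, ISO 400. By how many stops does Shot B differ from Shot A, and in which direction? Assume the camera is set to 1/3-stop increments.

Aperture: f/11 → f/13 → f/14 → f/16 → f/18 → f/20 → f/22 → f/25 → f/29 → f/32 — 3 stops stopped down (darker).
Shutter speed: 1/2500 → 1/2000 — 1/3 stop slower (brighter).
ISO: 125 → 160 → 200 → 250 → 320 → 400 — 1 2/3 stops higher (brighter).
Net: −3 +1/3 +1 2/3 = −1 stop.

1 stop darker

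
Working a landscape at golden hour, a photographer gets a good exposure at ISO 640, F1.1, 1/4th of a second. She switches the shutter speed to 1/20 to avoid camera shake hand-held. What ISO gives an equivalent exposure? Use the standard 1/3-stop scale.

ISO 3200

Shutter speed: 1/4 → 1/5 → 1/6 → 1/8 → 1/10 → 1/13 → 1/15 → 1/20 — 2 1/3 stops shorter (darker).
Need 2 1/3 stops brighter from the ISO: 640 → 800 → 1000 → 1250 → 1600 → 2000 → 2500 → 3200.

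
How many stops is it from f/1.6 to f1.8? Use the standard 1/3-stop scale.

f/1.6 → f/1.8 — count the steps: 1 third-stops = 1/3 stop.

1/3 stop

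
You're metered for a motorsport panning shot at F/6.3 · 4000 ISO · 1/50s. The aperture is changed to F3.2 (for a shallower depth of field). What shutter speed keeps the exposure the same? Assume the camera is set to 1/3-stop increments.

Aperture: f/6.3 → f/5.6 → f/5 → f/4.5 → f/4 → f/3.5 → f/3.2 — 2 stops opened up (brighter).
Need 2 stops darker from the shutter speed: 1/50 → 1/60 → 1/80 → 1/100 → 1/125 → 1/160 → 1/200.

1/200s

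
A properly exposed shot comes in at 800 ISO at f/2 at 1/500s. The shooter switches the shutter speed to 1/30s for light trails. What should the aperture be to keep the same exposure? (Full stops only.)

f/8

Shutter speed: 1/500 → 1/250 → 1/125 → 1/60 → 1/30 — 4 stops slower (brighter).
Need 4 stops darker from the aperture: f/2 → f/2.8 → f/4 → f/5.6 → f/8.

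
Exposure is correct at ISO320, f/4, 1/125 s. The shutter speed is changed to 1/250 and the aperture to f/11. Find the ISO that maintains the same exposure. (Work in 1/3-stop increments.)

ISO 5000

Shutter speed: 1/125 → 1/160 → 1/200 → 1/250 — 1 stop shorter (darker).
Aperture: f/4 → f/4.5 → f/5 → f/5.6 → f/6.3 → f/7.1 → f/8 → f/9 → f/10 → f/11 — 3 stops narrower (darker).
Net change so far: 4 stops darker. Offset with the ISO: 320 → 400 → 500 → 640 → 800 → 1000 → 1250 → 1600 → 2000 → 2500 → 3200 → 4000 → 5000.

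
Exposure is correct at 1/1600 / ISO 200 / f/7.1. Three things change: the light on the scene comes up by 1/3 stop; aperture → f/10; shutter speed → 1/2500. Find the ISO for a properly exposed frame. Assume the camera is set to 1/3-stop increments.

Scene light: 1/3 stop brighter.
Aperture: f/7.1 → f/8 → f/9 → f/10 — 1 stop stopped down (darker).
Shutter speed: 1/1600 → 1/2000 → 1/2500 — 2/3 stop shorter (darker).
Net so far: 1 1/3 stops darker. ISO: 200 → 250 → 320 → 400 → 500.

ISO 500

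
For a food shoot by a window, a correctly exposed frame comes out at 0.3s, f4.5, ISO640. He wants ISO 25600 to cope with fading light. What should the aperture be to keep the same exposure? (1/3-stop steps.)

f/29

ISO: 640 → 800 → 1000 → 1250 → 1600 → 2000 → 2500 → 3200 → 4000 → 5000 → 6400 → 8000 → 10000 → 12800 → 16000 → 20000 → 25600 — 5 1/3 stops higher (brighter).
Need 5 1/3 stops darker from the aperture: f/4.5 → f/5 → f/5.6 → f/6.3 → f/7.1 → f/8 → f/9 → f/10 → f/11 → f/13 → f/14 → f/16 → f/18 → f/20 → f/22 → f/25 → f/29.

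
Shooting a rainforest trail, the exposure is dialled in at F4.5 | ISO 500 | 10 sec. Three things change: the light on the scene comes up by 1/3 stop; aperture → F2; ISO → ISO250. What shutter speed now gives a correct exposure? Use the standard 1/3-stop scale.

3.2 s

Scene light: 1/3 stop brighter.
Aperture: f/4.5 → f/4 → f/3.5 → f/3.2 → f/2.8 → f/2.5 → f/2.2 → f/2 — 2 1/3 stops opened up (brighter).
ISO: 500 → 400 → 320 → 250 — 1 stop dropped (darker).
Net so far: 1 2/3 stops brighter. Shutter speed: 10 → 8 → 6 → 5 → 4 → 3.2.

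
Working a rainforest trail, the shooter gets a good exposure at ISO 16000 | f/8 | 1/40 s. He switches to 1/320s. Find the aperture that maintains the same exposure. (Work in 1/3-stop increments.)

Shutter speed: 1/40 → 1/50 → 1/60 → 1/80 → 1/100 → 1/125 → 1/160 → 1/200 → 1/250 → 1/320 — 3 stops shorter (darker).
Need 3 stops brighter from the aperture: f/8 → f/7.1 → f/6.3 → f/5.6 → f/5 → f/4.5 → f/4 → f/3.5 → f/3.2 → f/2.8.

f/2.8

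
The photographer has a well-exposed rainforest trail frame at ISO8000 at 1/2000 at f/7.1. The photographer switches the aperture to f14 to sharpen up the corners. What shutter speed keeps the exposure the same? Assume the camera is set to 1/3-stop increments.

Aperture: f/7.1 → f/8 → f/9 → f/10 → f/11 → f/13 → f/14 — 2 stops stopped down (darker).
Need 2 stops brighter from the shutter speed: 1/2000 → 1/1600 → 1/1250 → 1/1000 → 1/800 → 1/640 → 1/500.

1/500s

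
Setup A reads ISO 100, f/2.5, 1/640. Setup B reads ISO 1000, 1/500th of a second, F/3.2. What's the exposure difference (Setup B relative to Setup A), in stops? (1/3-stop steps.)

3 stops brighter

Aperture: f/2.5 → f/2.8 → f/3.2 — 2/3 stop stopped down (darker).
Shutter speed: 1/640 → 1/500 — 1/3 stop slower (brighter).
ISO: 100 → 125 → 160 → 200 → 250 → 320 → 400 → 500 → 640 → 800 → 1000 — 3 1/3 stops higher (brighter).
Net: −2/3 +1/3 +3 1/3 = +3 stops.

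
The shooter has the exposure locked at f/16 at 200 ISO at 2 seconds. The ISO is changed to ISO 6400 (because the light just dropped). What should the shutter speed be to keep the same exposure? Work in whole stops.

1/15s

ISO: 200 → 400 → 800 → 1600 → 3200 → 6400 — 5 stops raised (brighter).
Need 5 stops darker from the shutter speed: 2 → 1 → 1/2 → 1/4 → 1/8 → 1/15.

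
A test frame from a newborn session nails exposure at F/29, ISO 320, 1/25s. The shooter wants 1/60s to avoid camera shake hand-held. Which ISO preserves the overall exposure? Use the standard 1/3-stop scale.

ISO 800

Shutter speed: 1/25 → 1/30 → 1/40 → 1/50 → 1/60 — 1 1/3 stops shorter (darker).
Need 1 1/3 stops brighter from the ISO: 320 → 400 → 500 → 640 → 800.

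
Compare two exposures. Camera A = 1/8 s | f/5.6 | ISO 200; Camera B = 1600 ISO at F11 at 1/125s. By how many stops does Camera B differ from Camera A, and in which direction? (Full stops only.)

Aperture: f/5.6 → f/8 → f/11 — 2 stops smaller aperture (darker).
Shutter speed: 1/8 → 1/15 → 1/30 → 1/60 → 1/125 — 4 stops shorter (darker).
ISO: 200 → 400 → 800 → 1600 — 3 stops raised (brighter).
Net: −2 −4 +3 = −3 stops.

3 stops darker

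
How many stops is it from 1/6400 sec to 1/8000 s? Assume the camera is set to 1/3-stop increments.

1/6400 → 1/8000 — count the steps: 1 third-stops = 1/3 stop.

1/3 stop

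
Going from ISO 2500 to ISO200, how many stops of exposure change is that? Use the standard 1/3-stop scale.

2500 → 2000 → 1600 → 1250 → 1000 → 800 → 640 → 500 → 400 → 320 → 250 → 200 — count the steps: 11 third-stops = 3 2/3 stops.

3 2/3 stops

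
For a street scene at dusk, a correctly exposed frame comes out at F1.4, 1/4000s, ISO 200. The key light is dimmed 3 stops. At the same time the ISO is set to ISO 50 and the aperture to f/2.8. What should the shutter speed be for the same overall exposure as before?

1/30s

Scene light: 3 stops darker.
ISO: 200 → 100 → 50 — 2 stops lower (darker).
Aperture: f/1.4 → f/2 → f/2.8 — 2 stops narrower (darker).
Net so far: 7 stops darker. Shutter speed: 1/4000 → 1/2000 → 1/1000 → 1/500 → 1/250 → 1/125 → 1/60 → 1/30.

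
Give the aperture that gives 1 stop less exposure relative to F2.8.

Aperture: f/2.8 → f/4 — 1 stop smaller aperture (darker).

f/4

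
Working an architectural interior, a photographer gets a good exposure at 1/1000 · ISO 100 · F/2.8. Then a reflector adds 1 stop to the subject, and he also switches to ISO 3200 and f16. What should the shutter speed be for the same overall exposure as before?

Scene light: 1 stop brighter.
ISO: 100 → 200 → 400 → 800 → 1600 → 3200 — 5 stops raised (brighter).
Aperture: f/2.8 → f/4 → f/5.6 → f/8 → f/11 → f/16 — 5 stops smaller aperture (darker).
Net so far: 1 stop brighter. Shutter speed: 1/1000 → 1/2000.

1/2000s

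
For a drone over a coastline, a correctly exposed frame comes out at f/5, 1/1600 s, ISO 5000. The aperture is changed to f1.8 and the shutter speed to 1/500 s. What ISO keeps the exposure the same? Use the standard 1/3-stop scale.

Aperture: f/5 → f/4.5 → f/4 → f/3.5 → f/3.2 → f/2.8 → f/2.5 → f/2.2 → f/2 → f/1.8 — 3 stops opened up (brighter).
Shutter speed: 1/1600 → 1/1250 → 1/1000 → 1/800 → 1/640 → 1/500 — 1 2/3 stops longer (brighter).
Net change so far: 4 2/3 stops brighter. Offset with the ISO: 5000 → 4000 → 3200 → 2500 → 2000 → 1600 → 1250 → 1000 → 800 → 640 → 500 → 400 → 320 → 250 → 200.

ISO 200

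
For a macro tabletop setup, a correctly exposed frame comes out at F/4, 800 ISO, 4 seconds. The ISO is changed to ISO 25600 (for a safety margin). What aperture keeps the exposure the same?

ISO: 800 → 1600 → 3200 → 6400 → 12800 → 25600 — 5 stops raised (brighter).
Need 5 stops darker from the aperture: f/4 → f/5.6 → f/8 → f/11 → f/16 → f/22.

f/22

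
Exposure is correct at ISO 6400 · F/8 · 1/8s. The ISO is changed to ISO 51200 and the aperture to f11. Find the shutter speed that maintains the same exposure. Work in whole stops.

ISO: 6400 → 12800 → 25600 → 51200 — 3 stops higher (brighter).
Aperture: f/8 → f/11 — 1 stop smaller aperture (darker).
Net change so far: 2 stops brighter. Offset with the shutter speed: 1/8 → 1/15 → 1/30.

1/30s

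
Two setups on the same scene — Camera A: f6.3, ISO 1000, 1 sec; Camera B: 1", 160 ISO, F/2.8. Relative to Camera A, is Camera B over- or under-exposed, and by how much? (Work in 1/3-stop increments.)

Aperture: f/6.3 → f/5.6 → f/5 → f/4.5 → f/4 → f/3.5 → f/3.2 → f/2.8 — 2 1/3 stops opened up (brighter).
Shutter speed: unchanged.
ISO: 1000 → 800 → 640 → 500 → 400 → 320 → 250 → 200 → 160 — 2 2/3 stops dropped (darker).
Net: +2 1/3 −2 2/3 = −1/3 stops.

1/3 stop darker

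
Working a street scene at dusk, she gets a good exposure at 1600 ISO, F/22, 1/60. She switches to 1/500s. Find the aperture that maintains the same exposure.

f/8

Shutter speed: 1/60 → 1/125 → 1/250 → 1/500 — 3 stops shorter (darker).
Need 3 stops brighter from the aperture: f/22 → f/16 → f/11 → f/8.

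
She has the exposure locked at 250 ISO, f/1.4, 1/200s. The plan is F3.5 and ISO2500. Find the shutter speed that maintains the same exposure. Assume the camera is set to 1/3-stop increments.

1/320s

Aperture: f/1.4 → f/1.6 → f/1.8 → f/2 → f/2.2 → f/2.5 → f/2.8 → f/3.2 → f/3.5 — 2 2/3 stops smaller aperture (darker).
ISO: 250 → 320 → 400 → 500 → 640 → 800 → 1000 → 1250 → 1600 → 2000 → 2500 — 3 1/3 stops raised (brighter).
Net change so far: 2/3 stop brighter. Offset with the shutter speed: 1/200 → 1/250 → 1/320.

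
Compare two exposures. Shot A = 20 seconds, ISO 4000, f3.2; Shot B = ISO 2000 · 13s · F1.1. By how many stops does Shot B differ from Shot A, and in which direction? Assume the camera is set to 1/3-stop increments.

1 1/3 stops brighter

Aperture: f/3.2 → f/2.8 → f/2.5 → f/2.2 → f/2 → f/1.8 → f/1.6 → f/1.4 → f/1.2 → f/1.1 — 3 stops larger aperture (brighter).
Shutter speed: 20 → 15 → 13 — 2/3 stop shorter (darker).
ISO: 4000 → 3200 → 2500 → 2000 — 1 stop dropped (darker).
Net: +3 −2/3 −1 = +1 1/3 stops.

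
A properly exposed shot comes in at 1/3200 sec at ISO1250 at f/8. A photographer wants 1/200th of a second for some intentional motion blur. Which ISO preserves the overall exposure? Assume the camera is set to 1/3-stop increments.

ISO 80

Shutter speed: 1/3200 → 1/2500 → 1/2000 → 1/1600 → 1/1250 → 1/1000 → 1/800 → 1/640 → 1/500 → 1/400 → 1/320 → 1/250 → 1/200 — 4 stops slower (brighter).
Need 4 stops darker from the ISO: 1250 → 1000 → 800 → 640 → 500 → 400 → 320 → 250 → 200 → 160 → 125 → 100 → 80.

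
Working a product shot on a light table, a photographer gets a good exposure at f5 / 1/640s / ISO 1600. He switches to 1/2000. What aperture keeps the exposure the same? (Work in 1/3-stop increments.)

f/2.8

Shutter speed: 1/640 → 1/800 → 1/1000 → 1/1250 → 1/1600 → 1/2000 — 1 2/3 stops faster (darker).
Need 1 2/3 stops brighter from the aperture: f/5 → f/4.5 → f/4 → f/3.5 → f/3.2 → f/2.8.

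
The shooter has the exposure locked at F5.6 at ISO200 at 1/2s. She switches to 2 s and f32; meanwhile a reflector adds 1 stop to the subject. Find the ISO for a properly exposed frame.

Scene light: 1 stop brighter.
Shutter speed: 1/2 → 1 → 2 — 2 stops longer (brighter).
Aperture: f/5.6 → f/8 → f/11 → f/16 → f/22 → f/32 — 5 stops smaller aperture (darker).
Net so far: 2 stops darker. ISO: 200 → 400 → 800.

ISO 800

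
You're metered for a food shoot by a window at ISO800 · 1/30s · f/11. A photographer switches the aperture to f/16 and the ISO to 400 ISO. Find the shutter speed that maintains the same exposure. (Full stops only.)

Aperture: f/11 → f/16 — 1 stop narrower (darker).
ISO: 800 → 400 — 1 stop dropped (darker).
Net change so far: 2 stops darker. Offset with the shutter speed: 1/30 → 1/15 → 1/8.

1/8s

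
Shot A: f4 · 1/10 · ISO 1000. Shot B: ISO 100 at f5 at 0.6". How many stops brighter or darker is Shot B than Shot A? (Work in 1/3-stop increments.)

Aperture: f/4 → f/4.5 → f/5 — 2/3 stop narrower (darker).
Shutter speed: 1/10 → 1/8 → 1/6 → 1/5 → 1/4 → 0.3 → 0.4 → 0.5 → 0.6 — 2 2/3 stops slower (brighter).
ISO: 1000 → 800 → 640 → 500 → 400 → 320 → 250 → 200 → 160 → 125 → 100 — 3 1/3 stops dropped (darker).
Net: −2/3 +2 2/3 −3 1/3 = −1 1/3 stops.

1 1/3 stops darker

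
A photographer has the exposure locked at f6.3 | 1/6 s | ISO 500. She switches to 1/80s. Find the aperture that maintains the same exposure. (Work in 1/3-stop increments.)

Shutter speed: 1/6 → 1/8 → 1/10 → 1/13 → 1/15 → 1/20 → 1/25 → 1/30 → 1/40 → 1/50 → 1/60 → 1/80 — 3 2/3 stops shorter (darker).
Need 3 2/3 stops brighter from the aperture: f/6.3 → f/5.6 → f/5 → f/4.5 → f/4 → f/3.5 → f/3.2 → f/2.8 → f/2.5 → f/2.2 → f/2 → f/1.8.

f/1.8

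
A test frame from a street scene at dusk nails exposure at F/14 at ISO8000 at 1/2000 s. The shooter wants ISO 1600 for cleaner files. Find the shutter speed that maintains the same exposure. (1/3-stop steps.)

ISO: 8000 → 6400 → 5000 → 4000 → 3200 → 2500 → 2000 → 1600 — 2 1/3 stops dropped (darker).
Need 2 1/3 stops brighter from the shutter speed: 1/2000 → 1/1600 → 1/1250 → 1/1000 → 1/800 → 1/640 → 1/500 → 1/400.

1/400s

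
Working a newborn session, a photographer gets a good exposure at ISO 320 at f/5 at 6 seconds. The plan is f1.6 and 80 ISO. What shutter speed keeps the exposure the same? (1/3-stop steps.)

Aperture: f/5 → f/4.5 → f/4 → f/3.5 → f/3.2 → f/2.8 → f/2.5 → f/2.2 → f/2 → f/1.8 → f/1.6 — 3 1/3 stops opened up (brighter).
ISO: 320 → 250 → 200 → 160 → 125 → 100 → 80 — 2 stops lower (darker).
Net change so far: 1 1/3 stops brighter. Offset with the shutter speed: 6 → 5 → 4 → 3.2 → 2.5.

2.5 s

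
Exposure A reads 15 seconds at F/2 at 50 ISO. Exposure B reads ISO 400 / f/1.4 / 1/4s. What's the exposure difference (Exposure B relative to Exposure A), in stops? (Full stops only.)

Aperture: f/2 → f/1.4 — 1 stop larger aperture (brighter).
Shutter speed: 15 → 8 → 4 → 2 → 1 → 1/2 → 1/4 — 6 stops shorter (darker).
ISO: 50 → 100 → 200 → 400 — 3 stops higher (brighter).
Net: +1 −6 +3 = −2 stops.

2 stops darker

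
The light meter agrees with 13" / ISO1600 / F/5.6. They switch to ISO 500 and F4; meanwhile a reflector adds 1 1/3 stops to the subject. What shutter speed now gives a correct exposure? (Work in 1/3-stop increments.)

Scene light: 1 1/3 stops brighter.
ISO: 1600 → 1250 → 1000 → 800 → 640 → 500 — 1 2/3 stops lower (darker).
Aperture: f/5.6 → f/5 → f/4.5 → f/4 — 1 stop opened up (brighter).
Net so far: 2/3 stop brighter. Shutter speed: 13 → 10 → 8.

8 s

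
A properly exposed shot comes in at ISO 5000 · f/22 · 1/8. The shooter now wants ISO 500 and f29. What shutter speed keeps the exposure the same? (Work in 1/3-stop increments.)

2 s

ISO: 5000 → 4000 → 3200 → 2500 → 2000 → 1600 → 1250 → 1000 → 800 → 640 → 500 — 3 1/3 stops dropped (darker).
Aperture: f/22 → f/25 → f/29 — 2/3 stop narrower (darker).
Net change so far: 4 stops darker. Offset with the shutter speed: 1/8 → 1/6 → 1/5 → 1/4 → 0.3 → 0.4 → 0.5 → 0.6 → 0.8 → 1 → 1.3 → 1.6 → 2.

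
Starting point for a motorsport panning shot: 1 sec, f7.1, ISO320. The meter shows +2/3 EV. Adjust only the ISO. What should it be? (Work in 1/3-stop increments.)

ISO 200

Overexposed by 2/3 stop → need 2/3 stop darker.
ISO: 320 → 250 → 200.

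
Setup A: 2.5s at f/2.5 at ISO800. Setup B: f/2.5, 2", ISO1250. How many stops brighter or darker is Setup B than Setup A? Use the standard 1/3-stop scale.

Aperture: unchanged.
Shutter speed: 2.5 → 2 — 1/3 stop shorter (darker).
ISO: 800 → 1000 → 1250 — 2/3 stop higher (brighter).
Net: −1/3 +2/3 = +1/3 stops.

1/3 stop brighter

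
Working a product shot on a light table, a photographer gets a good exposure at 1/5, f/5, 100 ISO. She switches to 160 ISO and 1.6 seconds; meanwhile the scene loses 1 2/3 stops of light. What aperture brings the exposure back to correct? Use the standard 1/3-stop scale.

Scene light: 1 2/3 stops darker.
ISO: 100 → 125 → 160 — 2/3 stop raised (brighter).
Shutter speed: 1/5 → 1/4 → 0.3 → 0.4 → 0.5 → 0.6 → 0.8 → 1 → 1.3 → 1.6 — 3 stops longer (brighter).
Net so far: 2 stops brighter. Aperture: f/5 → f/5.6 → f/6.3 → f/7.1 → f/8 → f/9 → f/10.

f/10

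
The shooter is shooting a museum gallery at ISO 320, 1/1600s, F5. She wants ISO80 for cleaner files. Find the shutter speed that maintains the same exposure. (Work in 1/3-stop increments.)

1/400s

ISO: 320 → 250 → 200 → 160 → 125 → 100 → 80 — 2 stops dropped (darker).
Need 2 stops brighter from the shutter speed: 1/1600 → 1/1250 → 1/1000 → 1/800 → 1/640 → 1/500 → 1/400.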